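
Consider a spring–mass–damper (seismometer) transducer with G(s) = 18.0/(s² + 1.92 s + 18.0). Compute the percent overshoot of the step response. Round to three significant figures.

%OS ≈ 48.2%

Matching coefficients with s² + 2ζω_n s + ω_n² gives ω_n² = 18.0 ⇒ ω_n = 4.24 rad/s, and ζ = 1.92/(2ω_n) = 0.226.
Overshoot: exp(−π·0.226/√(1−0.226²)) = 0.482, i.e. 48.2%.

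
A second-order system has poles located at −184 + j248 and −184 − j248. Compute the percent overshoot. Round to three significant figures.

%OS ≈ 9.72%

The poles are at −σ ± jω_d with σ = 184 and ω_d = 248, so ω_n = √(σ²+ω_d²) = 309 rad/s and ζ = σ/ω_n = 0.596.
%OS = 100·exp(−πζ/√(1−ζ²)) = 9.72%.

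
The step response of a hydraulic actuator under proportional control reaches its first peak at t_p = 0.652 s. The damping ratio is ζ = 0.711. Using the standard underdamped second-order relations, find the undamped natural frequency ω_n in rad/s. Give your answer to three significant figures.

Peak time t_p = π/ω_d, so ω_d = π/t_p = π/0.652 = 4.82 rad/s.
ω_n = ω_d/√(1−ζ²) = 4.82/√0.494 = 6.85 rad/s.

ω_n ≈ 6.85 rad/s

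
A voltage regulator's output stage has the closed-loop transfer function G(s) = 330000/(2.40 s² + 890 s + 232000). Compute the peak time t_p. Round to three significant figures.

t_p ≈ 0.0126 s

Dividing through by 2.40: denominator becomes s² + 370.8 s + 96670.
So ω_n = √96670 = 311 rad/s and ζ = 370.8/(2·311) = 0.596.
ω_d = 311·√(1 − 0.596²) = 250 rad/s. t_p = π/ω_d = 0.0126 s.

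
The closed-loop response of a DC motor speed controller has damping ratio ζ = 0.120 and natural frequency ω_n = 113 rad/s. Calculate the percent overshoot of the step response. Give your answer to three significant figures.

%OS ≈ 68.4%

For an underdamped second-order system, %OS = 100·exp(−πζ/√(1−ζ²)).
πζ/√(1−ζ²) = π·0.120/√(1−0.0144) = 0.3797, so %OS = 100·e^(−0.3797) = 68.4%.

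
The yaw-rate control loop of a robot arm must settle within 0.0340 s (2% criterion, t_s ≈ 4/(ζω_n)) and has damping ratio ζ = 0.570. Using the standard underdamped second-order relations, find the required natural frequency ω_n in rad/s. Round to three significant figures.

ω_n ≈ 206 rad/s

Rearranging t_s ≈ 4/(ζω_n) gives ω_n = 4/(ζ·t_s) = 4/(0.570 × 0.0340) = 206 rad/s.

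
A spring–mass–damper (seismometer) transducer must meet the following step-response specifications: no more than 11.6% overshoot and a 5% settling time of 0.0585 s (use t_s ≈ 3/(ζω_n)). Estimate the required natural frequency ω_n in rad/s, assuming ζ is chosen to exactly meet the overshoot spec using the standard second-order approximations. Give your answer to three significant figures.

ω_n ≈ 90.7 rad/s

Inverting the overshoot relation: ζ = |ln 0.116|/√(π² + ln²0.116) = 0.566.
From t_s ≈ 3/(ζω_n): ω_n = 3/(ζ·t_s) = 3/(0.566·0.0585) = 90.7 rad/s.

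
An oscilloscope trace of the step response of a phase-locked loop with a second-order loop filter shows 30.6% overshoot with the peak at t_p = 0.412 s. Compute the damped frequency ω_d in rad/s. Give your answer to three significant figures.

t_p = π/ω_d, so ω_d = π/0.412 = 7.63 rad/s.

ω_d ≈ 7.63 rad/s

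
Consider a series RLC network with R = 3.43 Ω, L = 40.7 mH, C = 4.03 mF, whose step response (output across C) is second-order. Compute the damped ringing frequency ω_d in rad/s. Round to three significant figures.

ω_d ≈ 65.7 rad/s

For a series RLC circuit (capacitor voltage as output), ω_n = 1/√(LC) = 1/√(40.7 mH · 4.03 mF) = 78.1 rad/s.
ζ = (R/2)·√(C/L) = (3.43/2)·√(4.03 mF/40.7 mH) = 0.540.
ω_d = 78.1·√(1 − 0.540²) = 65.7 rad/s.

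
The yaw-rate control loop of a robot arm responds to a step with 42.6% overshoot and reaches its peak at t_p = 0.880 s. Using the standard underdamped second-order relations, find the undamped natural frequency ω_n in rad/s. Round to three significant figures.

ζ from %OS: ζ = |ln 0.426|/√(π²+ln²0.426) = 0.262.
t_p = π/ω_d ⇒ ω_d = 3.57 rad/s; then ω_n = ω_d/√(1−ζ²) = 3.70 rad/s.

ω_n ≈ 3.70 rad/s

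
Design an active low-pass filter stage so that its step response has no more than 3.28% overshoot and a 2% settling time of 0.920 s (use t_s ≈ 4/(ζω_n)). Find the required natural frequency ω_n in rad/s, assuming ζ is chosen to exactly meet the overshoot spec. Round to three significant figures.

Inverting the overshoot relation: ζ = |ln 0.0328|/√(π² + ln²0.0328) = 0.736.
Then ω_n = 4/(ζ t_s) = 4/(0.736 × 0.920) = 5.91 rad/s.

ω_n ≈ 5.91 rad/s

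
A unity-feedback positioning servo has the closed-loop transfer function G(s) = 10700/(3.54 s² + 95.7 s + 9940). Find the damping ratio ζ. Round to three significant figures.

ζ ≈ 0.255

Dividing through by 3.54: denominator becomes s² + 27.03 s + 2808.
So ω_n = √2808 = 53.0 rad/s and ζ = 27.03/(2·53.0) = 0.255.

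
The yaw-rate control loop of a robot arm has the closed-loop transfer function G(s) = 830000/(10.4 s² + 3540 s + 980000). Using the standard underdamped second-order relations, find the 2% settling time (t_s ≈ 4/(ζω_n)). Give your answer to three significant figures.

Dividing through by 10.4: denominator becomes s² + 340.4 s + 94230.
So ω_n = √94230 = 307 rad/s and ζ = 340.4/(2·307) = 0.554.
t_s ≈ 4/(ζω_n) = 0.0235 s.

t_s ≈ 0.0235 s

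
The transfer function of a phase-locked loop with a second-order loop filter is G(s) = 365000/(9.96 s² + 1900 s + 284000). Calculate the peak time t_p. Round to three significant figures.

t_p ≈ 0.0225 s

Dividing through by 9.96: denominator becomes s² + 190.8 s + 28510.
So ω_n = √28510 = 169 rad/s and ζ = 190.8/(2·169) = 0.565.
The damped frequency ω_d = ω_n√(1−ζ²) = 139 rad/s. t_p = π/ω_d = 0.0225 s.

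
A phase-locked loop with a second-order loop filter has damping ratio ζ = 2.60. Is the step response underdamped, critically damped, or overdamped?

Since ζ = 2.60 > 1, the system is overdamped.

overdamped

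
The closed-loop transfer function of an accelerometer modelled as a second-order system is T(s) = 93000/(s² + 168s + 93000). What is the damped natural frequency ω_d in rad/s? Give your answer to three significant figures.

ω_d ≈ 293 rad/s

Comparing the denominator to s² + 2ζω_n s + ω_n²: ω_n = √93000 = 305 rad/s, and 2ζω_n = 168 so ζ = 168/(2·305) = 0.275.
The damped frequency ω_d = ω_n√(1−ζ²) = 293 rad/s.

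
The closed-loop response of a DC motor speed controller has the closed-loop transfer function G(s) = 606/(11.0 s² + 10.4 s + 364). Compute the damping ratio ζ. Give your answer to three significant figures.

Dividing through by 11.0: denominator becomes s² + 0.9455 s + 33.09.
So ω_n = √33.09 = 5.75 rad/s and ζ = 0.9455/(2·5.75) = 0.0822.

ζ ≈ 0.0822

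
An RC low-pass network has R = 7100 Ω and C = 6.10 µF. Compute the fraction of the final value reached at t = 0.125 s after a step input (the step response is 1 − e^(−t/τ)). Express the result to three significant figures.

τ = RC = 7100 × 6.10 µF = 0.0433 s.
y(t)/y_∞ = 1 − e^(−t/τ) = 1 − e^(−0.125/0.0433) = 1 − e^(−2.89) = 0.944.

y/y_∞ ≈ 0.944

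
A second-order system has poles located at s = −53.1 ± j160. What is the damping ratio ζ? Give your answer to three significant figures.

ζ ≈ 0.315

The poles are at −σ ± jω_d with σ = 53.1 and ω_d = 160, so ω_n = √(σ²+ω_d²) = 169 rad/s and ζ = σ/ω_n = 0.315.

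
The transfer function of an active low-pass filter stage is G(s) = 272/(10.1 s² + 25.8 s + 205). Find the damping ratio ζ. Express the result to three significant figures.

ζ ≈ 0.283

Dividing through by 10.1: denominator becomes s² + 2.554 s + 20.30.
So ω_n = √20.30 = 4.51 rad/s and ζ = 2.554/(2·4.51) = 0.283.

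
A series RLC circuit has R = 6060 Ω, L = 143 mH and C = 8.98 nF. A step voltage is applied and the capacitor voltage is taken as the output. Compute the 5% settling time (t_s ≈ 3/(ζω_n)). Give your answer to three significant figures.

For a series RLC circuit (capacitor voltage as output), ω_n = 1/√(LC) = 1/√(143 mH · 8.98 nF) = 27900 rad/s.
ζ = (R/2)·√(C/L) = (6060/2)·√(8.98 nF/143 mH) = 0.759.
t_s ≈ 3/(ζω_n) = 0.000142 s.

t_s ≈ 0.000142 s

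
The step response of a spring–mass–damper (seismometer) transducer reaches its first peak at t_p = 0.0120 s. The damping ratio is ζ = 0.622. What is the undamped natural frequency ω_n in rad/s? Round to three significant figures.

Peak time t_p = π/ω_d, so ω_d = π/t_p = π/0.0120 = 262 rad/s.
ω_n = ω_d/√(1−ζ²) = 262/√0.613 = 334 rad/s.

ω_n ≈ 334 rad/s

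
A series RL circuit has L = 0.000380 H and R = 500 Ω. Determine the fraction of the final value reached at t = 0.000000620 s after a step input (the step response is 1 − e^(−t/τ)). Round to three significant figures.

y/y_∞ ≈ 0.558

τ = L/R = 0.000380/500 = 0.000000760 s.
y(t)/y_∞ = 1 − e^(−t/τ) = 1 − e^(−0.000000620/0.000000760) = 1 − e^(−0.816) = 0.558.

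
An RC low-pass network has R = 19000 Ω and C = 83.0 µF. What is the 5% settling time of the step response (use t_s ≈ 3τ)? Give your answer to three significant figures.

t_s ≈ 4.73 s

τ = RC = 19000 × 83.0 µF = 1.58 s.
t_s ≈ 3τ = 4.73 s.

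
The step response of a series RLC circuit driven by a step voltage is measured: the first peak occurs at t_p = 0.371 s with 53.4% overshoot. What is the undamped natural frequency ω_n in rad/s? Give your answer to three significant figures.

ω_n ≈ 8.64 rad/s

ζ from %OS: ζ = |ln 0.534|/√(π²+ln²0.534) = 0.196.
t_p = π/ω_d ⇒ ω_d = 8.47 rad/s; then ω_n = ω_d/√(1−ζ²) = 8.64 rad/s.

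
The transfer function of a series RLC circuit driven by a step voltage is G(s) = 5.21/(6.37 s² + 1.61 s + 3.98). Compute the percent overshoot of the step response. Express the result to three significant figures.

%OS ≈ 60.1%

Dividing through by 6.37: denominator becomes s² + 0.2527 s + 0.6248.
So ω_n = √0.6248 = 0.790 rad/s and ζ = 0.2527/(2·0.790) = 0.160.
%OS = 100 e^{−πζ/√(1−ζ²)} with ζ = 0.160 gives 60.1%.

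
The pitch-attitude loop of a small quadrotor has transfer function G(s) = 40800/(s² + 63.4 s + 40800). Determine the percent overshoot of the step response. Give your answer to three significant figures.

Matching coefficients with s² + 2ζω_n s + ω_n² gives ω_n² = 40800 ⇒ ω_n = 202 rad/s, and ζ = 63.4/(2ω_n) = 0.157.
%OS = 100 e^{−πζ/√(1−ζ²)} with ζ = 0.157 gives 60.7%.

%OS ≈ 60.7%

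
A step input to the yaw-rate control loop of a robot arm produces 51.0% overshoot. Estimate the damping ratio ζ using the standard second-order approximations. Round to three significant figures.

ζ = −ln(OS)/√(π² + (ln OS)²). With OS = 0.510, ln OS = −0.6733 and ζ = 0.6733/3.213 = 0.210.

ζ ≈ 0.210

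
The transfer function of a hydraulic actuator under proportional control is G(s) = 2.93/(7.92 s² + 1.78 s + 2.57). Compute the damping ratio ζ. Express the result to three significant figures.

ζ ≈ 0.197

Dividing through by 7.92: denominator becomes s² + 0.2247 s + 0.3245.
So ω_n = √0.3245 = 0.570 rad/s and ζ = 0.2247/(2·0.570) = 0.197.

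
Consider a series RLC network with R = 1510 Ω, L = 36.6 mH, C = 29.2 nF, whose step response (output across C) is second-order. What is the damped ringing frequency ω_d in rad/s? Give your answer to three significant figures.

For a series RLC circuit (capacitor voltage as output), ω_n = 1/√(LC) = 1/√(36.6 mH · 29.2 nF) = 30600 rad/s.
ζ = (R/2)·√(C/L) = (1510/2)·√(29.2 nF/36.6 mH) = 0.674.
ω_d = 30600·√(1 − 0.674²) = 22600 rad/s.

ω_d ≈ 22600 rad/s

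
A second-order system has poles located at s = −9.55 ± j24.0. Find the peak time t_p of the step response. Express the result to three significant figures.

t_p = π/ω_d with ω_d = 24.0 (the imaginary part), so t_p = 0.131 s.

t_p ≈ 0.131 s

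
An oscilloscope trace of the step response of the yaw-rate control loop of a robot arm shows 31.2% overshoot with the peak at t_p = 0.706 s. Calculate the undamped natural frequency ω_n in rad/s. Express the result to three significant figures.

From the overshoot, ζ = −ln(OS)/√(π²+ln²(OS)) = 0.348.
From t_p = π/ω_d, ω_d = π/0.706 = 4.45 rad/s, so ω_n = ω_d/√(1−ζ²) = 4.75 rad/s.

ω_n ≈ 4.75 rad/s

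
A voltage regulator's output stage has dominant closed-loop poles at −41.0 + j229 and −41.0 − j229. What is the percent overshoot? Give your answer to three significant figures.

%OS ≈ 57.0%

The poles are at −σ ± jω_d with σ = 41.0 and ω_d = 229, so ω_n = √(σ²+ω_d²) = 233 rad/s and ζ = σ/ω_n = 0.176.
%OS = 100·exp(−πζ/√(1−ζ²)) = 57.0%.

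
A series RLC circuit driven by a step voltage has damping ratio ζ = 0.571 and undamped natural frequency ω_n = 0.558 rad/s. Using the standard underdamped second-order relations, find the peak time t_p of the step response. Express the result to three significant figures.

t_p ≈ 6.86 s

The damped frequency is ω_d = ω_n√(1−ζ²) = 0.558·√(1−0.326) = 0.458 rad/s.
Peak time t_p = π/ω_d = π/0.458 = 6.86 s.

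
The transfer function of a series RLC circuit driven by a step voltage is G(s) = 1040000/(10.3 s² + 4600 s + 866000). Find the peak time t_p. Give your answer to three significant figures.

Dividing through by 10.3: denominator becomes s² + 446.6 s + 84080.
So ω_n = √84080 = 290 rad/s and ζ = 446.6/(2·290) = 0.770.
The damped frequency ω_d = ω_n√(1−ζ²) = 185 rad/s. t_p = π/ω_d = 0.0170 s.

t_p ≈ 0.0170 s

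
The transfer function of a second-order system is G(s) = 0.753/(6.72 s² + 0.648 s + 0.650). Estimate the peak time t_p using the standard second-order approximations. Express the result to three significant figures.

t_p ≈ 10.2 s

Dividing through by 6.72: denominator becomes s² + 0.09643 s + 0.09673.
So ω_n = √0.09673 = 0.311 rad/s and ζ = 0.09643/(2·0.311) = 0.155.
ω_d = ω_n√(1−ζ²) = 0.307 rad/s. t_p = π/ω_d = 10.2 s.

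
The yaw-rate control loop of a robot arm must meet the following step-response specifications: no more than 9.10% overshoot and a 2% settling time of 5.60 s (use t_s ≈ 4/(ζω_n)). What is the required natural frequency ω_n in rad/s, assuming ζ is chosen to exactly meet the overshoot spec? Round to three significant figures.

From %OS = 100·exp(−πζ/√(1−ζ²)), invert to get ζ = −ln(OS)/√(π² + ln²(OS)) with OS = 0.0910.
−ln 0.0910 = 2.397, so ζ = 2.397/√(π² + 5.745) = 0.607.
Then ω_n = 4/(ζ t_s) = 4/(0.607 × 5.60) = 1.18 rad/s.

ω_n ≈ 1.18 rad/s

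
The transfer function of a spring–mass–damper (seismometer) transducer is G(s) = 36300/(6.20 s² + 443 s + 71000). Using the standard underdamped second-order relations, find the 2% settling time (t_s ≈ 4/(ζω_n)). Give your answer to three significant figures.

Dividing through by 6.20: denominator becomes s² + 71.45 s + 11450.
So ω_n = √11450 = 107 rad/s and ζ = 71.45/(2·107) = 0.334.
t_s ≈ 4/(ζω_n) = 0.112 s.

t_s ≈ 0.112 s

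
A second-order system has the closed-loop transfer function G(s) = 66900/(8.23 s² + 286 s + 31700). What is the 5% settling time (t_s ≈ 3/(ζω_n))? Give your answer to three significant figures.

t_s ≈ 0.173 s

Dividing through by 8.23: denominator becomes s² + 34.75 s + 3852.
So ω_n = √3852 = 62.1 rad/s and ζ = 34.75/(2·62.1) = 0.280.
t_s ≈ 3/(ζω_n) = 0.173 s.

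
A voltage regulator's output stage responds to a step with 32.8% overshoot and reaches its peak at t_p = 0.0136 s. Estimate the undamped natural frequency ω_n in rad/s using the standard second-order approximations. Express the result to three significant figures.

ζ from %OS: ζ = |ln 0.328|/√(π²+ln²0.328) = 0.334.
From t_p = π/ω_d, ω_d = π/0.0136 = 231 rad/s, so ω_n = ω_d/√(1−ζ²) = 245 rad/s.

ω_n ≈ 245 rad/s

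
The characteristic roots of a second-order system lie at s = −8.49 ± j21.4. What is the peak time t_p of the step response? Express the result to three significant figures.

t_p = π/ω_d with ω_d = 21.4 (the imaginary part), so t_p = 0.147 s.

t_p ≈ 0.147 s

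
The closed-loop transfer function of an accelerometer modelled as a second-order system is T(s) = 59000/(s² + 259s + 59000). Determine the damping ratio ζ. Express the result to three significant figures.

Comparing the denominator to s² + 2ζω_n s + ω_n²: ω_n = √59000 = 243 rad/s, and 2ζω_n = 259 so ζ = 259/(2·243) = 0.533.

ζ ≈ 0.533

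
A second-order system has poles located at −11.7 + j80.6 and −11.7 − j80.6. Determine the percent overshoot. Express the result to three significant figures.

%OS ≈ 63.4%

|pole| = ω_n = √(11.7² + 80.6²) = 81.4 rad/s; ζ = cos θ = σ/ω_n = 0.144.
%OS = 100·exp(−πζ/√(1−ζ²)) = 63.4%.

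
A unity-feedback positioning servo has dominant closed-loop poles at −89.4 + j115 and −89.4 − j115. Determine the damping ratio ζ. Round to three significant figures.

ζ ≈ 0.614

The poles are at −σ ± jω_d with σ = 89.4 and ω_d = 115, so ω_n = √(σ²+ω_d²) = 146 rad/s and ζ = σ/ω_n = 0.614.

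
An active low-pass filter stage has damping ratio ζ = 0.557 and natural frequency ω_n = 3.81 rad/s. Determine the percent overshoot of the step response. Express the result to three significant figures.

For an underdamped second-order system, %OS = 100·exp(−πζ/√(1−ζ²)).
πζ/√(1−ζ²) = π·0.557/√(1−0.310) = 2.107, so %OS = 100·e^(−2.107) = 12.2%.

%OS ≈ 12.2%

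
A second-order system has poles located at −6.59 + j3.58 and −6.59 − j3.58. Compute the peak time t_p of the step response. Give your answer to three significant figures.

t_p ≈ 0.878 s

t_p = π/ω_d with ω_d = 3.58 (the imaginary part), so t_p = 0.878 s.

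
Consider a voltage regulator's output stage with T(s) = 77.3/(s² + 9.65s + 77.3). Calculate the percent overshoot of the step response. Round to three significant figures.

ω_n = √77.3 = 8.79 rad/s; ζ = 9.65/(2·8.79) = 0.549.
%OS = 100·exp(−πζ/√(1−ζ²)) = 12.7%.

%OS ≈ 12.7%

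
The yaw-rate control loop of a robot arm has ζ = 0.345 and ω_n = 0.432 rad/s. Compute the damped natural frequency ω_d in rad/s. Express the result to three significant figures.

ω_d = ω_n√(1−ζ²) = 0.432·√0.881 = 0.405 rad/s.

ω_d ≈ 0.405 rad/s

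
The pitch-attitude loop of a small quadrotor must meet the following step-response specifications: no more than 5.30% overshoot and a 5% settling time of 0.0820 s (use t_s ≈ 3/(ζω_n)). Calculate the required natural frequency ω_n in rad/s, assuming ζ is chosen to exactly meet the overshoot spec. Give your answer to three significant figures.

ζ = −ln(OS)/√(π² + (ln OS)²). With OS = 0.0530, ln OS = −2.937 and ζ = 2.937/4.301 = 0.683.
Then ω_n = 3/(ζ t_s) = 3/(0.683 × 0.0820) = 53.6 rad/s.

ω_n ≈ 53.6 rad/s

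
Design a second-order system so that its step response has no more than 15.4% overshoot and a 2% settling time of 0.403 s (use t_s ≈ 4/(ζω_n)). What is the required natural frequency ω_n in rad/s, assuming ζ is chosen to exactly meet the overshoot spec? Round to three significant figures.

From %OS = 100·exp(−πζ/√(1−ζ²)), invert to get ζ = −ln(OS)/√(π² + ln²(OS)) with OS = 0.154.
−ln 0.154 = 1.871, so ζ = 1.871/√(π² + 3.500) = 0.512.
From t_s ≈ 4/(ζω_n): ω_n = 4/(ζ·t_s) = 4/(0.512·0.403) = 19.4 rad/s.

ω_n ≈ 19.4 rad/s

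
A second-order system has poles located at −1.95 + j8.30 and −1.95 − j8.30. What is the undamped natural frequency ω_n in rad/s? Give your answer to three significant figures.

ω_n ≈ 8.53 rad/s

The poles are at −σ ± jω_d with σ = 1.95 and ω_d = 8.30, so ω_n = √(σ²+ω_d²) = 8.53 rad/s and ζ = σ/ω_n = 0.229.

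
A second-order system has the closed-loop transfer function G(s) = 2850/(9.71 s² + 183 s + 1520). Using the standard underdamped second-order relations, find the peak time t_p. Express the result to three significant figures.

Dividing through by 9.71: denominator becomes s² + 18.85 s + 156.5.
So ω_n = √156.5 = 12.5 rad/s and ζ = 18.85/(2·12.5) = 0.753.
The damped frequency ω_d = ω_n√(1−ζ²) = 8.23 rad/s. t_p = π/ω_d = 0.382 s.

t_p ≈ 0.382 s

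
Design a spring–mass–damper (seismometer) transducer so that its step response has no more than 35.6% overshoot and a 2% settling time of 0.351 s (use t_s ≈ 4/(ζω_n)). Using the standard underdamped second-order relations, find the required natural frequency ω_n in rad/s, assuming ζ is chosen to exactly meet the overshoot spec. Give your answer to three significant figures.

ω_n ≈ 36.5 rad/s

Inverting the overshoot relation: ζ = |ln 0.356|/√(π² + ln²0.356) = 0.312.
Then ω_n = 4/(ζ t_s) = 4/(0.312 × 0.351) = 36.5 rad/s.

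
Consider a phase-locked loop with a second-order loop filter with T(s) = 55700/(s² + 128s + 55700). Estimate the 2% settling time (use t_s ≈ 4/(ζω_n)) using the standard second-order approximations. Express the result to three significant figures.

ω_n = √55700 = 236 rad/s; ζ = 128/(2·236) = 0.271.
t_s ≈ 4/(ζω_n) = 4/(0.271·236) = 0.0625 s.

t_s ≈ 0.0625 s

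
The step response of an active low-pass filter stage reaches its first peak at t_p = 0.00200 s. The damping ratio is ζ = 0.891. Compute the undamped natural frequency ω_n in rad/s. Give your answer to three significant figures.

ω_n ≈ 3460 rad/s

Peak time t_p = π/ω_d, so ω_d = π/t_p = π/0.00200 = 1570 rad/s.
ω_n = ω_d/√(1−ζ²) = 1570/√0.206 = 3460 rad/s.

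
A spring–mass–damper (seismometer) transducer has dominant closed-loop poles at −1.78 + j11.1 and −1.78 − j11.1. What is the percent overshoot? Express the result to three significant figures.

The poles are at −σ ± jω_d with σ = 1.78 and ω_d = 11.1, so ω_n = √(σ²+ω_d²) = 11.2 rad/s and ζ = σ/ω_n = 0.158.
%OS = 100 e^{−πζ/√(1−ζ²)} with ζ = 0.158 gives 60.4%.

%OS ≈ 60.4%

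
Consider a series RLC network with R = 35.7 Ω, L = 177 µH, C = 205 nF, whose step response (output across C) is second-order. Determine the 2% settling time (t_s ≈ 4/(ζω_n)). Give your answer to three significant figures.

For a series RLC circuit (capacitor voltage as output), ω_n = 1/√(LC) = 1/√(177 µH · 205 nF) = 166000 rad/s.
ζ = (R/2)·√(C/L) = (35.7/2)·√(205 nF/177 µH) = 0.607.
t_s ≈ 4/(ζω_n) = 0.0000397 s.

t_s ≈ 0.0000397 s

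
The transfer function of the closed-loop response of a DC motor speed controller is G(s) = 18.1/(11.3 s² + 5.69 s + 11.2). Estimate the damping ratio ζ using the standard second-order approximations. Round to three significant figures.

ζ ≈ 0.253

Dividing through by 11.3: denominator becomes s² + 0.5035 s + 0.9912.
So ω_n = √0.9912 = 0.996 rad/s and ζ = 0.5035/(2·0.996) = 0.253.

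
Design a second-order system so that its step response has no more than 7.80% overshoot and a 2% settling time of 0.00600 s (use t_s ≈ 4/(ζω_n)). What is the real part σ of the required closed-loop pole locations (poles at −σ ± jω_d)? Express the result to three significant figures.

The settling-time spec alone fixes σ = ζω_n = 4/t_s = 4/0.00600 = 667.
(Overshoot then fixes ζ = 0.630 and hence ω_d = σ·√(1−ζ²)/ζ = 821 rad/s.)

σ ≈ 667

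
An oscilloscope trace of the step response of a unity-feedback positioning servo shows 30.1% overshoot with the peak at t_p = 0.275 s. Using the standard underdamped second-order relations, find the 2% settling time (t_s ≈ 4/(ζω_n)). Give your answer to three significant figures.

ζ from %OS: ζ = |ln 0.301|/√(π²+ln²0.301) = 0.357.
From t_p = π/ω_d, ω_d = π/0.275 = 11.4 rad/s, so ω_n = ω_d/√(1−ζ²) = 12.2 rad/s.
t_s ≈ 4/(ζω_n) = 4/(0.357·12.2) = 0.916 s.

t_s ≈ 0.916 s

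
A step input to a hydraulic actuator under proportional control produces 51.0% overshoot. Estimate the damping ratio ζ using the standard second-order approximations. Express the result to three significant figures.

ζ ≈ 0.210

ζ = −ln(OS)/√(π² + (ln OS)²). With OS = 0.510, ln OS = −0.6733 and ζ = 0.6733/3.213 = 0.210.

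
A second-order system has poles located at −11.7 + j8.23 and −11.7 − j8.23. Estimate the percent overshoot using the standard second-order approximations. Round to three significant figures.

%OS ≈ 1.15%

|pole| = ω_n = √(11.7² + 8.23²) = 14.3 rad/s; ζ = cos θ = σ/ω_n = 0.818.
%OS = 100·exp(−πζ/√(1−ζ²)) = 1.15%.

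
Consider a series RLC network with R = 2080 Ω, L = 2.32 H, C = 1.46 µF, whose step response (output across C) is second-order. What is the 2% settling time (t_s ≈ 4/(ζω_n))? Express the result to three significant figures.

For a series RLC circuit (capacitor voltage as output), ω_n = 1/√(LC) = 1/√(2.32 H · 1.46 µF) = 543 rad/s.
ζ = (R/2)·√(C/L) = (2080/2)·√(1.46 µF/2.32 H) = 0.825.
t_s ≈ 4/(ζω_n) = 0.00892 s.

t_s ≈ 0.00892 s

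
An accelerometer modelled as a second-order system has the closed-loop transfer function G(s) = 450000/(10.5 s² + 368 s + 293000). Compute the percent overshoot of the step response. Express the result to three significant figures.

Dividing through by 10.5: denominator becomes s² + 35.05 s + 27900.
So ω_n = √27900 = 167 rad/s and ζ = 35.05/(2·167) = 0.105.
%OS = 100·exp(−πζ/√(1−ζ²)) = 71.8%.

%OS ≈ 71.8%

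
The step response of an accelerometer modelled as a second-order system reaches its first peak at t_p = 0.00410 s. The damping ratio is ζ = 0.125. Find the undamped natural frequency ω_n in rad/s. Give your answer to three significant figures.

ω_n ≈ 772 rad/s

Peak time t_p = π/ω_d, so ω_d = π/t_p = π/0.00410 = 766 rad/s.
ω_n = ω_d/√(1−ζ²) = 766/√0.984 = 772 rad/s.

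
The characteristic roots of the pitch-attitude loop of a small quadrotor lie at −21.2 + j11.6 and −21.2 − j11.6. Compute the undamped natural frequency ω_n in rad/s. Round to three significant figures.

ω_n ≈ 24.2 rad/s

With σ = 21.2, ω_d = 11.6: ω_n = √(σ²+ω_d²) = 24.2 rad/s, ζ = σ/ω_n = 0.877.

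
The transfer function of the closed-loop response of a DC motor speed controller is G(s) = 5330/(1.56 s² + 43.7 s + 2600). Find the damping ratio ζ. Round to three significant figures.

Dividing through by 1.56: denominator becomes s² + 28.01 s + 1667.
So ω_n = √1667 = 40.8 rad/s and ζ = 28.01/(2·40.8) = 0.343.

ζ ≈ 0.343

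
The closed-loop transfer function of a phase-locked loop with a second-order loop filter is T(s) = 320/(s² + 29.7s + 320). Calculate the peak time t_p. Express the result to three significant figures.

t_p ≈ 0.315 s

Matching coefficients with s² + 2ζω_n s + ω_n² gives ω_n² = 320 ⇒ ω_n = 17.9 rad/s, and ζ = 29.7/(2ω_n) = 0.830.
The damped frequency ω_d = ω_n√(1−ζ²) = 9.97 rad/s. Then t_p = π/ω_d = 0.315 s.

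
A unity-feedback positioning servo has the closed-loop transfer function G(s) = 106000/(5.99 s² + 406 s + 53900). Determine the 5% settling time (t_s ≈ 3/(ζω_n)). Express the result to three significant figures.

t_s ≈ 0.0885 s

Dividing through by 5.99: denominator becomes s² + 67.78 s + 8998.
So ω_n = √8998 = 94.9 rad/s and ζ = 67.78/(2·94.9) = 0.357.
t_s ≈ 3/(ζω_n) = 0.0885 s.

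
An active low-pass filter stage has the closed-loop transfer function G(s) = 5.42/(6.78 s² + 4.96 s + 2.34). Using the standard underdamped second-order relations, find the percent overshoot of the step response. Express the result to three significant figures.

%OS ≈ 8.21%

Dividing through by 6.78: denominator becomes s² + 0.7316 s + 0.3451.
So ω_n = √0.3451 = 0.587 rad/s and ζ = 0.7316/(2·0.587) = 0.623.
Overshoot: exp(−π·0.623/√(1−0.623²)) = 0.0821, i.e. 8.21%.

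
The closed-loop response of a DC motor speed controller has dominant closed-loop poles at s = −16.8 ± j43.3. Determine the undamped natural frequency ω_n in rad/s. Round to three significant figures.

|pole| = ω_n = √(16.8² + 43.3²) = 46.4 rad/s; ζ = cos θ = σ/ω_n = 0.362.

ω_n ≈ 46.4 rad/s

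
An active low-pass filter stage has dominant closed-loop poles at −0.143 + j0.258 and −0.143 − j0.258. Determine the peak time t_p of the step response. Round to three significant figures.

t_p ≈ 12.2 s

t_p = π/ω_d with ω_d = 0.258 (the imaginary part), so t_p = 12.2 s.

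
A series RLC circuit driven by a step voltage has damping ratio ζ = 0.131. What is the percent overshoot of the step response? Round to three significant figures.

For an underdamped second-order system, %OS = 100·exp(−πζ/√(1−ζ²)).
πζ/√(1−ζ²) = π·0.131/√(1−0.0172) = 0.4151, so %OS = 100·e^(−0.4151) = 66.0%.

%OS ≈ 66.0%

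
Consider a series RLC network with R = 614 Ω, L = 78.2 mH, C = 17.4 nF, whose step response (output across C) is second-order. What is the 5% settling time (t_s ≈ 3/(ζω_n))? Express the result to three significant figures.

For a series RLC circuit (capacitor voltage as output), ω_n = 1/√(LC) = 1/√(78.2 mH · 17.4 nF) = 27100 rad/s.
ζ = (R/2)·√(C/L) = (614/2)·√(17.4 nF/78.2 mH) = 0.145.
t_s ≈ 3/(ζω_n) = 0.000764 s.

t_s ≈ 0.000764 s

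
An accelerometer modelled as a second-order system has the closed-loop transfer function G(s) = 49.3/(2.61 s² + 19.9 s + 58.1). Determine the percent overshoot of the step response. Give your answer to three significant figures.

Dividing through by 2.61: denominator becomes s² + 7.625 s + 22.26.
So ω_n = √22.26 = 4.72 rad/s and ζ = 7.625/(2·4.72) = 0.808.
%OS = 100 e^{−πζ/√(1−ζ²)} with ζ = 0.808 gives 1.35%.

%OS ≈ 1.35%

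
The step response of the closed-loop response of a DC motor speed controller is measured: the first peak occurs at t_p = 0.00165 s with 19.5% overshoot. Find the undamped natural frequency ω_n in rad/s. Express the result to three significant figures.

ω_n ≈ 2150 rad/s

ζ from %OS: ζ = |ln 0.195|/√(π²+ln²0.195) = 0.462.
From t_p = π/ω_d, ω_d = π/0.00165 = 1900 rad/s, so ω_n = ω_d/√(1−ζ²) = 2150 rad/s.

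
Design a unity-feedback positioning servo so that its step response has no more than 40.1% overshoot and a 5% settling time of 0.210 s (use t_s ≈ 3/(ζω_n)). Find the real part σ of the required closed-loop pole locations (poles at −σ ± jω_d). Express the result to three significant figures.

σ ≈ 14.3

The settling-time spec alone fixes σ = ζω_n = 3/t_s = 3/0.210 = 14.3.
(Overshoot then fixes ζ = 0.279 and hence ω_d = σ·√(1−ζ²)/ζ = 49.1 rad/s.)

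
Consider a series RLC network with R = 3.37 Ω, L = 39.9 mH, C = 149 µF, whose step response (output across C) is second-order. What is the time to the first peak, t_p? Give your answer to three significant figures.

For a series RLC circuit (capacitor voltage as output), ω_n = 1/√(LC) = 1/√(39.9 mH · 149 µF) = 410 rad/s.
ζ = (R/2)·√(C/L) = (3.37/2)·√(149 µF/39.9 mH) = 0.103.
ω_d = 410·√(1 − 0.103²) = 408 rad/s. t_p = π/ω_d = 0.00770 s.

t_p ≈ 0.00770 s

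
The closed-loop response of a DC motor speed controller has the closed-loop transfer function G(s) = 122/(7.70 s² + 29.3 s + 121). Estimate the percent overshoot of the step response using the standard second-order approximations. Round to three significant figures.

%OS ≈ 17.9%

Dividing through by 7.70: denominator becomes s² + 3.805 s + 15.71.
So ω_n = √15.71 = 3.96 rad/s and ζ = 3.805/(2·3.96) = 0.480.
%OS = 100·exp(−πζ/√(1−ζ²)) = 17.9%.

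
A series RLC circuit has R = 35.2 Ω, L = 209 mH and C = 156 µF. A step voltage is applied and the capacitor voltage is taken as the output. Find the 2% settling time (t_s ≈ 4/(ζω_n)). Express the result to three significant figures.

For a series RLC circuit (capacitor voltage as output), ω_n = 1/√(LC) = 1/√(209 mH · 156 µF) = 175 rad/s.
ζ = (R/2)·√(C/L) = (35.2/2)·√(156 µF/209 mH) = 0.481.
t_s ≈ 4/(ζω_n) = 0.0475 s.

t_s ≈ 0.0475 s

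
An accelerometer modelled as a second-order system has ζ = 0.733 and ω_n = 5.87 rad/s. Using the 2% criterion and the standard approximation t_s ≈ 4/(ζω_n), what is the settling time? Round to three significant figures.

t_s ≈ 0.930 s

t_s ≈ 4/(ζω_n) = 4/(0.733 × 5.87) = 0.930 s.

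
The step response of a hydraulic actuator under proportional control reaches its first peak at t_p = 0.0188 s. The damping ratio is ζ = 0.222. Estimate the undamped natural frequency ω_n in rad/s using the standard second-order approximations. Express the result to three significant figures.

ω_n ≈ 171 rad/s

Peak time t_p = π/ω_d, so ω_d = π/t_p = π/0.0188 = 167 rad/s.
ω_n = ω_d/√(1−ζ²) = 167/√0.951 = 171 rad/s.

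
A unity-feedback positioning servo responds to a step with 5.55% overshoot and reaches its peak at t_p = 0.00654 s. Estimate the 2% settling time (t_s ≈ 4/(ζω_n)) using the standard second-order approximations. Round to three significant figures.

t_s ≈ 0.00905 s

From the overshoot, ζ = −ln(OS)/√(π²+ln²(OS)) = 0.677.
From t_p = π/ω_d, ω_d = π/0.00654 = 480 rad/s, so ω_n = ω_d/√(1−ζ²) = 653 rad/s.
t_s ≈ 4/(ζω_n) = 4/(0.677·653) = 0.00905 s.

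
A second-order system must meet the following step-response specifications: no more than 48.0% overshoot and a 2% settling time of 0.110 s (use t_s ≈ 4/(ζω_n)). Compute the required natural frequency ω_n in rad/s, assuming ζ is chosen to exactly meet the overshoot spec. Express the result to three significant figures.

ζ = −ln(OS)/√(π² + (ln OS)²). With OS = 0.480, ln OS = −0.7340 and ζ = 0.7340/3.226 = 0.228.
From t_s ≈ 4/(ζω_n): ω_n = 4/(ζ·t_s) = 4/(0.228·0.110) = 160 rad/s.

ω_n ≈ 160 rad/s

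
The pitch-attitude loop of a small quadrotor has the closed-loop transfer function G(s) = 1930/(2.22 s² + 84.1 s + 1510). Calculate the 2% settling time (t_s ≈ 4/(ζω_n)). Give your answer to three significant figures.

Dividing through by 2.22: denominator becomes s² + 37.88 s + 680.2.
So ω_n = √680.2 = 26.1 rad/s and ζ = 37.88/(2·26.1) = 0.726.
t_s ≈ 4/(ζω_n) = 0.211 s.

t_s ≈ 0.211 s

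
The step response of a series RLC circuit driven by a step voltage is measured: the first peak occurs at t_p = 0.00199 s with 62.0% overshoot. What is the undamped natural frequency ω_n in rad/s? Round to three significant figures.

ω_n ≈ 1600 rad/s

From the overshoot, ζ = −ln(OS)/√(π²+ln²(OS)) = 0.150.
t_p = π/ω_d ⇒ ω_d = 1580 rad/s; then ω_n = ω_d/√(1−ζ²) = 1600 rad/s.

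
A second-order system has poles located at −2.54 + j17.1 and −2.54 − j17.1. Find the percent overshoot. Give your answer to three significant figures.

|pole| = ω_n = √(2.54² + 17.1²) = 17.3 rad/s; ζ = cos θ = σ/ω_n = 0.147.
%OS = 100·exp(−πζ/√(1−ζ²)) = 62.7%.

%OS ≈ 62.7%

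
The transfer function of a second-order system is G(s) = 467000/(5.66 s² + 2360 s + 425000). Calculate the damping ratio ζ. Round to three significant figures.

ζ ≈ 0.761

Dividing through by 5.66: denominator becomes s² + 417.0 s + 75090.
So ω_n = √75090 = 274 rad/s and ζ = 417.0/(2·274) = 0.761.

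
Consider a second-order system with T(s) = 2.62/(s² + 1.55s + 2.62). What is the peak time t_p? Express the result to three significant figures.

Matching coefficients with s² + 2ζω_n s + ω_n² gives ω_n² = 2.62 ⇒ ω_n = 1.62 rad/s, and ζ = 1.55/(2ω_n) = 0.479.
The damped frequency ω_d = ω_n√(1−ζ²) = 1.42 rad/s. Then t_p = π/ω_d = 2.21 s.

t_p ≈ 2.21 s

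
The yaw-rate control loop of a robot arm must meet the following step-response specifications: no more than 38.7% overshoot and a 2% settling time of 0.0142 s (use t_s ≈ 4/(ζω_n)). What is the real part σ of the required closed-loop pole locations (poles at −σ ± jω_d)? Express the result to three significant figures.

The settling-time spec alone fixes σ = ζω_n = 4/t_s = 4/0.0142 = 282.
(Overshoot then fixes ζ = 0.289 and hence ω_d = σ·√(1−ζ²)/ζ = 932 rad/s.)

σ ≈ 282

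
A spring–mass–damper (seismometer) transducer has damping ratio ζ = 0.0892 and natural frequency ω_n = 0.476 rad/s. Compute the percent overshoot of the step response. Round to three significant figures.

For an underdamped second-order system, %OS = 100·exp(−πζ/√(1−ζ²)).
πζ/√(1−ζ²) = π·0.0892/√(1−0.00796) = 0.2814, so %OS = 100·e^(−0.2814) = 75.5%.

%OS ≈ 75.5%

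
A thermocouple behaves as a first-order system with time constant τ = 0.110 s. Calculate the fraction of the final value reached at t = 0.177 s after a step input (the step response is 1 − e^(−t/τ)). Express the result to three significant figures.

y/y_∞ ≈ 0.800

y(t)/y_∞ = 1 − e^(−t/τ) = 1 − e^(−0.177/0.110) = 1 − e^(−1.61) = 0.800.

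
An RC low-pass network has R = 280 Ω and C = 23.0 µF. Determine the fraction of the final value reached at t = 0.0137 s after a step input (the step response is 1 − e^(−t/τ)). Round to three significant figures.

τ = RC = 280 × 23.0 µF = 0.00644 s.
y(t)/y_∞ = 1 − e^(−t/τ) = 1 − e^(−0.0137/0.00644) = 1 − e^(−2.13) = 0.881.

y/y_∞ ≈ 0.881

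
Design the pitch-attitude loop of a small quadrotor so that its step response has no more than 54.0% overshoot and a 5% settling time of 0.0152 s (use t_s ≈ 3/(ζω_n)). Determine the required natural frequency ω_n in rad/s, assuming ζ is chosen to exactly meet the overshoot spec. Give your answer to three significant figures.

ω_n ≈ 1030 rad/s

Inverting the overshoot relation: ζ = |ln 0.540|/√(π² + ln²0.540) = 0.192.
From t_s ≈ 3/(ζω_n): ω_n = 3/(ζ·t_s) = 3/(0.192·0.0152) = 1030 rad/s.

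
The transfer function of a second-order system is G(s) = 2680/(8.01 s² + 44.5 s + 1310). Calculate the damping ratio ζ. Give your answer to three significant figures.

Dividing through by 8.01: denominator becomes s² + 5.556 s + 163.5.
So ω_n = √163.5 = 12.8 rad/s and ζ = 5.556/(2·12.8) = 0.217.

ζ ≈ 0.217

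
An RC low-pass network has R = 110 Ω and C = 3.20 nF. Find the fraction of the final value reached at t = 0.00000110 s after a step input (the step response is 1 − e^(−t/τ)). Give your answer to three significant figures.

τ = RC = 110 × 3.20 nF = 0.000000352 s.
y(t)/y_∞ = 1 − e^(−t/τ) = 1 − e^(−0.00000110/0.000000352) = 1 − e^(−3.12) = 0.956.

y/y_∞ ≈ 0.956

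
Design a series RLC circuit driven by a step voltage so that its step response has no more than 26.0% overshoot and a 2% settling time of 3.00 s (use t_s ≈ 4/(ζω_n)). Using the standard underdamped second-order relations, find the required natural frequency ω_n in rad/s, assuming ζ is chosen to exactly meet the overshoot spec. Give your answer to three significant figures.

Inverting the overshoot relation: ζ = |ln 0.260|/√(π² + ln²0.260) = 0.394.
From t_s ≈ 4/(ζω_n): ω_n = 4/(ζ·t_s) = 4/(0.394·3.00) = 3.38 rad/s.

ω_n ≈ 3.38 rad/s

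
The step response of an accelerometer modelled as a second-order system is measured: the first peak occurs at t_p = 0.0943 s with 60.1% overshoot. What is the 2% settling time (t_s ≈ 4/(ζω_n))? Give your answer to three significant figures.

From the overshoot, ζ = −ln(OS)/√(π²+ln²(OS)) = 0.160.
t_p = π/ω_d ⇒ ω_d = 33.3 rad/s; then ω_n = ω_d/√(1−ζ²) = 33.7 rad/s.
t_s ≈ 4/(ζω_n) = 4/(0.160·33.7) = 0.741 s.

t_s ≈ 0.741 s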